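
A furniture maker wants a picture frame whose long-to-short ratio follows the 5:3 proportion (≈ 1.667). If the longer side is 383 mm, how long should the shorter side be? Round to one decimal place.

229.8 mm

5:3 ≈ 1.66667.
Shorter side = 383 ÷ 1.66667 ≈ 229.800 → 229.8 mm.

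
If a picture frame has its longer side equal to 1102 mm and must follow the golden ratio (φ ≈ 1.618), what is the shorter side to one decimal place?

golden ratio ≈ 1.61803.
Shorter side = 1102 ÷ 1.61803 ≈ 681.075 → 681.1 mm.

681.1 mm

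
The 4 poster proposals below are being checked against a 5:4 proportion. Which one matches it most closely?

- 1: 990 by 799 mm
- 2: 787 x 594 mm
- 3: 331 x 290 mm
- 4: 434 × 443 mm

Target 5:4 ≈ 1.250.
1: 1.239 (Δ0.011)  2: 1.325 (Δ0.075)  3: 1.141 (Δ0.109)  4: 1.021 (Δ0.229)

1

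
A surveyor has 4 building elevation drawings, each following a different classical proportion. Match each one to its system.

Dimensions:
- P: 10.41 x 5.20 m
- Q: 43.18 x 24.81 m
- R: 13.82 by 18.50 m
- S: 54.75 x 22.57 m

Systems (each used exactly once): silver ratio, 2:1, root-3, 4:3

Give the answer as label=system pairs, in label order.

P=2:1, Q=root-3, R=4:3, S=silver ratio

P = 10.41/5.20 ≈ 2.002 → 2:1 (2.000)
Q = 43.18/24.81 ≈ 1.740 → root-3 (1.732)
R = 18.50/13.82 ≈ 1.339 → 4:3 (1.333)
S = 54.75/22.57 ≈ 2.426 → silver ratio (2.414)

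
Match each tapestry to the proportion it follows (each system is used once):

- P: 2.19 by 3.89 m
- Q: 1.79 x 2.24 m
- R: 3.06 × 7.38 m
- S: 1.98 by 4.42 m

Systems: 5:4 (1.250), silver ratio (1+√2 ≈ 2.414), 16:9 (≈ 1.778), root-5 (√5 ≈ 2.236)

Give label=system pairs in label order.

Ratios: P ≈ 1.776; Q ≈ 1.251; R ≈ 2.412; S ≈ 2.232.
Targets: 5:4 ≈ 1.250; silver ratio ≈ 2.414; 16:9 ≈ 1.778; root-5 ≈ 2.236.

P=16:9, Q=5:4, R=silver ratio, S=root-5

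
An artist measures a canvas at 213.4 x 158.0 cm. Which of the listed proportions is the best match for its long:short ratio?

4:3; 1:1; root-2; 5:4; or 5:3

Ratio = 213.4 / 158.0 ≈ 1.351.
Distances: 4:3 1.333 (Δ 0.018); 1:1 1.000 (Δ 0.351); root-2 1.414 (Δ 0.063); 5:4 1.250 (Δ 0.101); 5:3 1.667 (Δ 0.316).

4:3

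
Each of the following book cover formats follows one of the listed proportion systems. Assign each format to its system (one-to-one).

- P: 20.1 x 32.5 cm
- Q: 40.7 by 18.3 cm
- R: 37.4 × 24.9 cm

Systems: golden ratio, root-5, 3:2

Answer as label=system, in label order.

P=golden ratio, Q=root-5, R=3:2

P = 32.5/20.1 ≈ 1.617 → golden ratio (1.618)
Q = 40.7/18.3 ≈ 2.224 → root-5 (2.236)
R = 37.4/24.9 ≈ 1.502 → 3:2 (1.500)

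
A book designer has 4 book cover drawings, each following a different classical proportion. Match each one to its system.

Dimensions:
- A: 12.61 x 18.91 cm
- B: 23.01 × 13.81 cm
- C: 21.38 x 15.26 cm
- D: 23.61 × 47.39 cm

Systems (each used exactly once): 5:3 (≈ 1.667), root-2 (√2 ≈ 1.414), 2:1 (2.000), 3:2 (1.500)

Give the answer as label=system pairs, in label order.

A=3:2, B=5:3, C=root-2, D=2:1

Ratios: A ≈ 1.500; B ≈ 1.666; C ≈ 1.401; D ≈ 2.007.
Targets: 5:3 ≈ 1.667; root-2 ≈ 1.414; 2:1 ≈ 2.000; 3:2 ≈ 1.500.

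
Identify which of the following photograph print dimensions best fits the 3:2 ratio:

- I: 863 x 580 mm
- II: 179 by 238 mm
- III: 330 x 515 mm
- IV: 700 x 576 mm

I

Ratios (long/short): I ≈ 1.488; II ≈ 1.330; III ≈ 1.561; IV ≈ 1.215.
3:2 ≈ 1.500; option I is nearest (Δ 0.012).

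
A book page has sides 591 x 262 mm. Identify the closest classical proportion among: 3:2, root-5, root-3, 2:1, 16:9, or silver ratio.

root-5

591/262 ≈ 2.256. Nearest candidates are root-5 (2.236, off by 0.020) and silver ratio (2.414, off by 0.158).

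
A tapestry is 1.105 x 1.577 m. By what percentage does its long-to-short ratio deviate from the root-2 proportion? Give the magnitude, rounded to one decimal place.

0.9%

Ratio = 1.577 / 1.105 ≈ 1.4271.
Ideal root-2 ≈ 1.4142. |1.4271 − 1.4142| / 1.4142 ≈ 0.91% → 0.9%.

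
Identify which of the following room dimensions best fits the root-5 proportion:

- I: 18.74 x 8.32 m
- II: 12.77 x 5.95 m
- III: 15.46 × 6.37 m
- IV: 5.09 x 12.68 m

I

Ratios (long/short): I ≈ 2.252; II ≈ 2.146; III ≈ 2.427; IV ≈ 2.491.
root-5 ≈ 2.236; option I is nearest (Δ 0.016).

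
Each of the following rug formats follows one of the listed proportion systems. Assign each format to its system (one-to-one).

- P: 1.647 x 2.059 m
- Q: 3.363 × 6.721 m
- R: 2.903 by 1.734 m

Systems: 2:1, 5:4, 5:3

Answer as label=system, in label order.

P=5:4, Q=2:1, R=5:3

P = 2.059/1.647 ≈ 1.250 → 5:4 (1.250)
Q = 6.721/3.363 ≈ 1.999 → 2:1 (2.000)
R = 2.903/1.734 ≈ 1.674 → 5:3 (1.667)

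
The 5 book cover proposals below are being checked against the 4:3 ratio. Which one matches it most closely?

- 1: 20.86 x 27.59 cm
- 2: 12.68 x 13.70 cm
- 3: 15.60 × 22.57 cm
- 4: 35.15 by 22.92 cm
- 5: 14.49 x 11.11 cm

1

Target 4:3 ≈ 1.333.
1: 1.323 (Δ0.010)  2: 1.080 (Δ0.253)  3: 1.447 (Δ0.114)  4: 1.534 (Δ0.201)  5: 1.304 (Δ0.029)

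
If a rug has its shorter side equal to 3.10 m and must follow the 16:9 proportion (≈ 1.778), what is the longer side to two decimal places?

16:9 ≈ 1.77778.
Longer side = 3.10 × 1.77778 ≈ 5.5111 → 5.51 m.

5.51 m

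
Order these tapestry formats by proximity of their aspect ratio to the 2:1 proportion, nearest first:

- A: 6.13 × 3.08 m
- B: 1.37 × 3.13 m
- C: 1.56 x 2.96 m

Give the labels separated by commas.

Ratios: A = 6.13 / 3.08 ≈ 1.990; B = 3.13 / 1.37 ≈ 2.285; C = 2.96 / 1.56 ≈ 1.897.
|Δ from 2.000|: A 0.010; B 0.285; C 0.103.

A, C, B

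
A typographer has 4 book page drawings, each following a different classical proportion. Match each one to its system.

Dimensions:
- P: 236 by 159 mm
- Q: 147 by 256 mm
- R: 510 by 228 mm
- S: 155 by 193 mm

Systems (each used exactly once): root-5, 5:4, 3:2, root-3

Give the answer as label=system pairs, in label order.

P=3:2, Q=root-3, R=root-5, S=5:4

P = 236/159 ≈ 1.484 → 3:2 (1.500)
Q = 256/147 ≈ 1.741 → root-3 (1.732)
R = 510/228 ≈ 2.237 → root-5 (2.236)
S = 193/155 ≈ 1.245 → 5:4 (1.250)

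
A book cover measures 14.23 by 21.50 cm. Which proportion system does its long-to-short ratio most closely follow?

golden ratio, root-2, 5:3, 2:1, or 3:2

3:2

21.50/14.23 ≈ 1.511. Nearest candidates are 3:2 (1.500, off by 0.011) and root-2 (1.414, off by 0.097).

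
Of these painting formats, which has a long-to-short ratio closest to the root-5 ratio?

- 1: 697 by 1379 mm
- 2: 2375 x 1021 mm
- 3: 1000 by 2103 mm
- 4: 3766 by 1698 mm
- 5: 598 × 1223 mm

4

Target root-5 ≈ 2.236.
1: 1.978 (Δ0.258)  2: 2.326 (Δ0.090)  3: 2.103 (Δ0.133)  4: 2.218 (Δ0.018)  5: 2.045 (Δ0.191)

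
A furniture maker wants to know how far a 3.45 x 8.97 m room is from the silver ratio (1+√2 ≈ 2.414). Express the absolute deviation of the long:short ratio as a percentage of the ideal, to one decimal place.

7.7%

Ratio = 8.97 / 3.45 ≈ 2.6000.
Ideal silver ratio ≈ 2.4142. |2.6000 − 2.4142| / 2.4142 ≈ 7.70% → 7.7%.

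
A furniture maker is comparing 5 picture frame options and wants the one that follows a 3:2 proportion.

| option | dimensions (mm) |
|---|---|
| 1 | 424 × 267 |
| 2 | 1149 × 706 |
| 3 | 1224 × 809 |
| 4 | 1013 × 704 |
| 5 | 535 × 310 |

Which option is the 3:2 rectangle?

3

Ratios (long/short): 1 ≈ 1.588; 2 ≈ 1.627; 3 ≈ 1.513; 4 ≈ 1.439; 5 ≈ 1.726.
3:2 ≈ 1.500; option 3 is nearest (Δ 0.013).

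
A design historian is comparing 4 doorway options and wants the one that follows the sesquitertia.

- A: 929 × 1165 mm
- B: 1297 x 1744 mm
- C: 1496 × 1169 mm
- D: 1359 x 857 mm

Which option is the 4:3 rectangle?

B

Ratios (long/short): A ≈ 1.254; B ≈ 1.345; C ≈ 1.280; D ≈ 1.586.
4:3 ≈ 1.333; option B is nearest (Δ 0.012).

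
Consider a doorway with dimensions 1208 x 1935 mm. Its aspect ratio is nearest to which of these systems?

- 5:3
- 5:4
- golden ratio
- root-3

golden ratio

Ratio = 1935 / 1208 ≈ 1.602.
Distances: 5:3 1.667 (Δ 0.065); 5:4 1.250 (Δ 0.352); golden ratio 1.618 (Δ 0.016); root-3 1.732 (Δ 0.130).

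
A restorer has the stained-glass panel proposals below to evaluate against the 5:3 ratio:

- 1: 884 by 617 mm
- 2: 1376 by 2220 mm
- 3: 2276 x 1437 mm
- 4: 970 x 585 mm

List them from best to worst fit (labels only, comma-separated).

1: 884/617 ≈ 1.433 → |1.433 − 1.667| = 0.234
2: 2220/1376 ≈ 1.613 → |1.613 − 1.667| = 0.054
3: 2276/1437 ≈ 1.584 → |1.584 − 1.667| = 0.083
4: 970/585 ≈ 1.658 → |1.658 − 1.667| = 0.009

4, 2, 3, 1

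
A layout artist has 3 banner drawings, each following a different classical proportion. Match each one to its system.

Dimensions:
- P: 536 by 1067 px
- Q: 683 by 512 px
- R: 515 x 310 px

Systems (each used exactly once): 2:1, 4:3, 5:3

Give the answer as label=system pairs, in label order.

P=2:1, Q=4:3, R=5:3

Ratios: P ≈ 1.991; Q ≈ 1.334; R ≈ 1.661.
Targets: 2:1 ≈ 2.000; 4:3 ≈ 1.333; 5:3 ≈ 1.667.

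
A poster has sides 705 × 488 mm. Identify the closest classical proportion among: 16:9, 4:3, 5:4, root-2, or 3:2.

root-2

Ratio = 705 / 488 ≈ 1.445.
Distances: 16:9 1.778 (Δ 0.333); 4:3 1.333 (Δ 0.112); 5:4 1.250 (Δ 0.195); root-2 1.414 (Δ 0.031); 3:2 1.500 (Δ 0.055).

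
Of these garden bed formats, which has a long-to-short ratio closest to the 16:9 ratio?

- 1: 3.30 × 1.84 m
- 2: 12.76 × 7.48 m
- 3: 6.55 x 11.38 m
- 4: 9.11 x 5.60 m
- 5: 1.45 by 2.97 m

Target 16:9 ≈ 1.778.
1: 1.793 (Δ0.015)  2: 1.706 (Δ0.072)  3: 1.737 (Δ0.041)  4: 1.627 (Δ0.151)  5: 2.048 (Δ0.270)

1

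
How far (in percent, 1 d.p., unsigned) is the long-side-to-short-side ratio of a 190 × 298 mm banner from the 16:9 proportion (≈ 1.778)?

Ratio = 298 / 190 ≈ 1.5684.
Ideal 16:9 ≈ 1.7778. |1.5684 − 1.7778| / 1.7778 ≈ 11.78% → 11.8%.

11.8%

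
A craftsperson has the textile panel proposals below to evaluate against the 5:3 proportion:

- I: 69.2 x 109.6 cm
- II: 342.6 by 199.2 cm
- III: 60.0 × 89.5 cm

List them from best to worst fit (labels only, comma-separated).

I: 109.6/69.2 ≈ 1.584 → |1.584 − 1.667| = 0.083
II: 342.6/199.2 ≈ 1.720 → |1.720 − 1.667| = 0.053
III: 89.5/60.0 ≈ 1.492 → |1.492 − 1.667| = 0.175

II, I, III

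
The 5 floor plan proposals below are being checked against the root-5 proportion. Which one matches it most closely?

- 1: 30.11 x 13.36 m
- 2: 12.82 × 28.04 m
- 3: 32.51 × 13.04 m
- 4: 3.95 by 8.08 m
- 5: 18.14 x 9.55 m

1

Target root-5 ≈ 2.236.
1: 2.254 (Δ0.018)  2: 2.187 (Δ0.049)  3: 2.493 (Δ0.257)  4: 2.046 (Δ0.190)  5: 1.899 (Δ0.337)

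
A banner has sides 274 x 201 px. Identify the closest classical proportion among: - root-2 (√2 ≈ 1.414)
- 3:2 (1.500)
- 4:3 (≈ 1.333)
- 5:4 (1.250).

4:3

Ratio = 274 / 201 ≈ 1.363.
Distances: root-2 1.414 (Δ 0.051); 3:2 1.500 (Δ 0.137); 4:3 1.333 (Δ 0.030); 5:4 1.250 (Δ 0.113).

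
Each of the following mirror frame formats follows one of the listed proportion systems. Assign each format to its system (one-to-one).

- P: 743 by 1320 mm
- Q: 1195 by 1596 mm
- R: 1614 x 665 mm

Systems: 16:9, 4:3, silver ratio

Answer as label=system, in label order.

P=16:9, Q=4:3, R=silver ratio

Ratios: P ≈ 1.777; Q ≈ 1.336; R ≈ 2.427.
Targets: 16:9 ≈ 1.778; 4:3 ≈ 1.333; silver ratio ≈ 2.414.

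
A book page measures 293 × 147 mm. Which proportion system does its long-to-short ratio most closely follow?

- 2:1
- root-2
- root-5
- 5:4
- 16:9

2:1

293/147 ≈ 1.993. Nearest candidates are 2:1 (2.000, off by 0.007) and 16:9 (1.778, off by 0.215).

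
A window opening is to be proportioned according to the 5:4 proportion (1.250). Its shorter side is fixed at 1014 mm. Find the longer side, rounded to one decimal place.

1267.5 mm

5:4 = 1.25000.
Longer side = 1014 × 1.25000 ≈ 1267.500 → 1267.5 mm.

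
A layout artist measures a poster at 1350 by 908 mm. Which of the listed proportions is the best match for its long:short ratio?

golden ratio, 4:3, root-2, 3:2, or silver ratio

3:2

1350/908 ≈ 1.487. Nearest candidates are 3:2 (1.500, off by 0.013) and root-2 (1.414, off by 0.073).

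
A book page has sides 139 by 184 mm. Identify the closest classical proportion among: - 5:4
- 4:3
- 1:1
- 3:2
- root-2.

Ratio = 184 / 139 ≈ 1.324.
Distances: 5:4 1.250 (Δ 0.074); 4:3 1.333 (Δ 0.009); 1:1 1.000 (Δ 0.324); 3:2 1.500 (Δ 0.176); root-2 1.414 (Δ 0.090).

4:3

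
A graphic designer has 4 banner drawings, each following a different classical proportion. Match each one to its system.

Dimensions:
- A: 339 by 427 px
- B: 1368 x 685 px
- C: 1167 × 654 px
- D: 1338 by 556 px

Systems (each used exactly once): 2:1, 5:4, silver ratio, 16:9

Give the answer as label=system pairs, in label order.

Ratios: A ≈ 1.260; B ≈ 1.997; C ≈ 1.784; D ≈ 2.406.
Targets: 2:1 ≈ 2.000; 5:4 ≈ 1.250; silver ratio ≈ 2.414; 16:9 ≈ 1.778.

A=5:4, B=2:1, C=16:9, D=silver ratio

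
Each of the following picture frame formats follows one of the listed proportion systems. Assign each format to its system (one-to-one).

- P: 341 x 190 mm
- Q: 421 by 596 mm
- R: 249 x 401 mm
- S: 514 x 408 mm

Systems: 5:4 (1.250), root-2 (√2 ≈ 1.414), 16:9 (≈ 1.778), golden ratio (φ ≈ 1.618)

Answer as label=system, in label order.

P=16:9, Q=root-2, R=golden ratio, S=5:4

Ratios: P ≈ 1.795; Q ≈ 1.416; R ≈ 1.610; S ≈ 1.260.
Targets: 5:4 ≈ 1.250; root-2 ≈ 1.414; 16:9 ≈ 1.778; golden ratio ≈ 1.618.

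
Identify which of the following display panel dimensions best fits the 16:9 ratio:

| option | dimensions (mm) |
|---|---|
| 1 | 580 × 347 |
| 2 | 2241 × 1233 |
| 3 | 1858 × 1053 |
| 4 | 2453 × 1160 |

Ratios (long/short): 1 ≈ 1.671; 2 ≈ 1.818; 3 ≈ 1.764; 4 ≈ 2.115.
16:9 ≈ 1.778; option 3 is nearest (Δ 0.014).

3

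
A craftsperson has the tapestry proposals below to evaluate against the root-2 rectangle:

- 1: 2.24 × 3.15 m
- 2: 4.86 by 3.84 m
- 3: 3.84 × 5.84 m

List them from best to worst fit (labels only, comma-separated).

Ratios: 1 = 3.15 / 2.24 ≈ 1.406; 2 = 4.86 / 3.84 ≈ 1.266; 3 = 5.84 / 3.84 ≈ 1.521.
|Δ from 1.414|: 1 0.008; 2 0.148; 3 0.107.

1, 3, 2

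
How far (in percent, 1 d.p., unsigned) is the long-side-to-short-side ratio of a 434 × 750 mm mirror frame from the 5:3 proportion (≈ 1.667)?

Ratio = 750 / 434 ≈ 1.7281.
Ideal 5:3 ≈ 1.6667. |1.7281 − 1.6667| / 1.6667 ≈ 3.68% → 3.7%.

3.7%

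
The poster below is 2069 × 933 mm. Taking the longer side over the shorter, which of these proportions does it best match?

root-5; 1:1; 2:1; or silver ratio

Ratio = 2069 / 933 ≈ 2.218.
Distances: root-5 2.236 (Δ 0.018); 1:1 1.000 (Δ 1.218); 2:1 2.000 (Δ 0.218); silver ratio 2.414 (Δ 0.196).

root-5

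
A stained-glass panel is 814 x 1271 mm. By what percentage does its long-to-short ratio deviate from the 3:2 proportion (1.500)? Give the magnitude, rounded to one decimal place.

4.1%

Ratio = 1271 / 814 ≈ 1.5614.
Ideal 3:2 = 1.5000. |1.5614 − 1.5000| / 1.5000 ≈ 4.09% → 4.1%.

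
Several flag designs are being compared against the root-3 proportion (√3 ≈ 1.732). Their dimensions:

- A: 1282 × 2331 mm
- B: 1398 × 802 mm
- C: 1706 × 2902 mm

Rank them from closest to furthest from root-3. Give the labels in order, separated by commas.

A: 2331/1282 ≈ 1.818 → |1.818 − 1.732| = 0.086
B: 1398/802 ≈ 1.743 → |1.743 − 1.732| = 0.011
C: 2902/1706 ≈ 1.701 → |1.701 − 1.732| = 0.031

B, C, A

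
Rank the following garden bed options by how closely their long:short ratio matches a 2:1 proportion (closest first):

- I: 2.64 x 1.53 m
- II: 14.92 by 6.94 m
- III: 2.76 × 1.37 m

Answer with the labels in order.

I: 2.64/1.53 ≈ 1.725 → |1.725 − 2.000| = 0.275
II: 14.92/6.94 ≈ 2.150 → |2.150 − 2.000| = 0.150
III: 2.76/1.37 ≈ 2.015 → |2.015 − 2.000| = 0.015

III, II, I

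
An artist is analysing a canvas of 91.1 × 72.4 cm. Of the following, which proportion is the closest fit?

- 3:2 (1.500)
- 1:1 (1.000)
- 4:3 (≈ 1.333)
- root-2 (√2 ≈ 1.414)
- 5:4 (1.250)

5:4

Ratio = 91.1 / 72.4 ≈ 1.258.
Distances: 3:2 1.500 (Δ 0.242); 1:1 1.000 (Δ 0.258); 4:3 1.333 (Δ 0.075); root-2 1.414 (Δ 0.156); 5:4 1.250 (Δ 0.008).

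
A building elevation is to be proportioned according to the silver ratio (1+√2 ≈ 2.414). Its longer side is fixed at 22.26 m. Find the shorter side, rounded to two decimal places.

silver ratio ≈ 2.41421.
Shorter side = 22.26 ÷ 2.41421 ≈ 9.2204 → 9.22 m.

9.22 m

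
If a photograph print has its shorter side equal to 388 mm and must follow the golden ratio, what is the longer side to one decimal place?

627.8 mm

golden ratio ≈ 1.61803.
Longer side = 388 × 1.61803 ≈ 627.796 → 627.8 mm.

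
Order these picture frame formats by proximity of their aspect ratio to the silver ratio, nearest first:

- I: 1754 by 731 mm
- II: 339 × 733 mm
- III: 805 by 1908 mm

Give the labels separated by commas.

Ratios: I = 1754 / 731 ≈ 2.399; II = 733 / 339 ≈ 2.162; III = 1908 / 805 ≈ 2.370.
|Δ from 2.414|: I 0.015; II 0.252; III 0.044.

I, III, II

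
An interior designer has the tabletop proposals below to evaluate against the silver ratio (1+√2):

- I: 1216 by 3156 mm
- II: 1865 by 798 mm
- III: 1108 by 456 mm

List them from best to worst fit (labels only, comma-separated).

I: 3156/1216 ≈ 2.595 → |2.595 − 2.414| = 0.181
II: 1865/798 ≈ 2.337 → |2.337 − 2.414| = 0.077
III: 1108/456 ≈ 2.430 → |2.430 − 2.414| = 0.016

III, II, I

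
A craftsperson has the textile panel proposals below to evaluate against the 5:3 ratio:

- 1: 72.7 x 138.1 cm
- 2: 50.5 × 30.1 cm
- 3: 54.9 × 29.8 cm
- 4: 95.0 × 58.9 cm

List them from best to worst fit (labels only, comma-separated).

Ratios: 1 = 138.1 / 72.7 ≈ 1.900; 2 = 50.5 / 30.1 ≈ 1.678; 3 = 54.9 / 29.8 ≈ 1.842; 4 = 95.0 / 58.9 ≈ 1.613.
|Δ from 1.667|: 1 0.233; 2 0.011; 3 0.175; 4 0.054.

2, 4, 3, 1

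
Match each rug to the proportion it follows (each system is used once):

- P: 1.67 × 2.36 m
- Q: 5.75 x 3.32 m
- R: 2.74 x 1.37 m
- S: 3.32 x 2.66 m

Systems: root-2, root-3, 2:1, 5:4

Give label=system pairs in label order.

P = 2.36/1.67 ≈ 1.413 → root-2 (1.414)
Q = 5.75/3.32 ≈ 1.732 → root-3 (1.732)
R = 2.74/1.37 ≈ 2.000 → 2:1 (2.000)
S = 3.32/2.66 ≈ 1.248 → 5:4 (1.250)

P=root-2, Q=root-3, R=2:1, S=5:4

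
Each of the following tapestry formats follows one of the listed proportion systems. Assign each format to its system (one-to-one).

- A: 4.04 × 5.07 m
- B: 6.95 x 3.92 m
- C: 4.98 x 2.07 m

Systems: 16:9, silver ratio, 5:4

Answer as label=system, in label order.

A=5:4, B=16:9, C=silver ratio

Ratios: A ≈ 1.255; B ≈ 1.773; C ≈ 2.406.
Targets: 16:9 ≈ 1.778; silver ratio ≈ 2.414; 5:4 ≈ 1.250.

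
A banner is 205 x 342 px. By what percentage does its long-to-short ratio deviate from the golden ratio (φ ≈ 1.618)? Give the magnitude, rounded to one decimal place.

Ratio = 342 / 205 ≈ 1.6683.
Ideal golden ratio ≈ 1.6180. |1.6683 − 1.6180| / 1.6180 ≈ 3.11% → 3.1%.

3.1%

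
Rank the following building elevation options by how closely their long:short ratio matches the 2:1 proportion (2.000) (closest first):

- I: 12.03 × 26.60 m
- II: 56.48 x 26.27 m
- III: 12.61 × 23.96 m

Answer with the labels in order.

I: 26.60/12.03 ≈ 2.211 → |2.211 − 2.000| = 0.211
II: 56.48/26.27 ≈ 2.150 → |2.150 − 2.000| = 0.150
III: 23.96/12.61 ≈ 1.900 → |1.900 − 2.000| = 0.100

III, II, I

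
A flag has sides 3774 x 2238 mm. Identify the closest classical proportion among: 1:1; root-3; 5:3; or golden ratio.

Ratio = 3774 / 2238 ≈ 1.686.
Distances: 1:1 1.000 (Δ 0.686); root-3 1.732 (Δ 0.046); 5:3 1.667 (Δ 0.019); golden ratio 1.618 (Δ 0.068).

5:3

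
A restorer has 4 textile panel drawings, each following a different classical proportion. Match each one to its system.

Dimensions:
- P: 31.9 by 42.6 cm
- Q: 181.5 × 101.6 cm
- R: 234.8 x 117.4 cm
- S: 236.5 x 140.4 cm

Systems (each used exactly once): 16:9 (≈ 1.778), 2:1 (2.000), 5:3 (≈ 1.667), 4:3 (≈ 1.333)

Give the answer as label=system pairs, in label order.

P=4:3, Q=16:9, R=2:1, S=5:3

Ratios: P ≈ 1.335; Q ≈ 1.786; R ≈ 2.000; S ≈ 1.684.
Targets: 16:9 ≈ 1.778; 2:1 ≈ 2.000; 5:3 ≈ 1.667; 4:3 ≈ 1.333.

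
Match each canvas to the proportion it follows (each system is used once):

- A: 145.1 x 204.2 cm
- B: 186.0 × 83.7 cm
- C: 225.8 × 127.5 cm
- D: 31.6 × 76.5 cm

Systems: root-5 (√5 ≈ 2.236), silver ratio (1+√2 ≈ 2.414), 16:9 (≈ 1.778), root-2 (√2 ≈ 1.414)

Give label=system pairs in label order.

A = 204.2/145.1 ≈ 1.407 → root-2 (1.414)
B = 186.0/83.7 ≈ 2.222 → root-5 (2.236)
C = 225.8/127.5 ≈ 1.771 → 16:9 (1.778)
D = 76.5/31.6 ≈ 2.421 → silver ratio (2.414)

A=root-2, B=root-5, C=16:9, D=silver ratio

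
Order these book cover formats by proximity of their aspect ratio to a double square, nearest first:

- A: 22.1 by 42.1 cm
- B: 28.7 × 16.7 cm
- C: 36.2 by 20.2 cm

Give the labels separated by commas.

A: 42.1/22.1 ≈ 1.905 → |1.905 − 2.000| = 0.095
B: 28.7/16.7 ≈ 1.719 → |1.719 − 2.000| = 0.281
C: 36.2/20.2 ≈ 1.792 → |1.792 − 2.000| = 0.208

A, C, B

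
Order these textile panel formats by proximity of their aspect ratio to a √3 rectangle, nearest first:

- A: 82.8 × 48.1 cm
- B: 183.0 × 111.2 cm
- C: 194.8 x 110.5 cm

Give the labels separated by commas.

A, C, B

A: 82.8/48.1 ≈ 1.721 → |1.721 − 1.732| = 0.011
B: 183.0/111.2 ≈ 1.646 → |1.646 − 1.732| = 0.086
C: 194.8/110.5 ≈ 1.763 → |1.763 − 1.732| = 0.031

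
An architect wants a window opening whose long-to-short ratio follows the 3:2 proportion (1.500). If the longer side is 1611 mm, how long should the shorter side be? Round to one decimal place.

3:2 = 1.50000.
Shorter side = 1611 ÷ 1.50000 ≈ 1074.000 → 1074.0 mm.

1074.0 mm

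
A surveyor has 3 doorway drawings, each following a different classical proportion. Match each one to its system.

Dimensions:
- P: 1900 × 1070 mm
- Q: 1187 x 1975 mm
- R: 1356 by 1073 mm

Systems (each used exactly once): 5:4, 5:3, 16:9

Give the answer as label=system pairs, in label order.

P = 1900/1070 ≈ 1.776 → 16:9 (1.778)
Q = 1975/1187 ≈ 1.664 → 5:3 (1.667)
R = 1356/1073 ≈ 1.264 → 5:4 (1.250)

P=16:9, Q=5:3, R=5:4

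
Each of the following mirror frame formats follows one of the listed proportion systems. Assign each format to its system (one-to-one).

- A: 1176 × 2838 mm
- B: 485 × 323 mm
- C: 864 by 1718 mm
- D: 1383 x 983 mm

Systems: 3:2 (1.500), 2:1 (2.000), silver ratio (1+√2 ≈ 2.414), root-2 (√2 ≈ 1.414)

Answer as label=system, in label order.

A=silver ratio, B=3:2, C=2:1, D=root-2

A = 2838/1176 ≈ 2.413 → silver ratio (2.414)
B = 485/323 ≈ 1.502 → 3:2 (1.500)
C = 1718/864 ≈ 1.988 → 2:1 (2.000)
D = 1383/983 ≈ 1.407 → root-2 (1.414)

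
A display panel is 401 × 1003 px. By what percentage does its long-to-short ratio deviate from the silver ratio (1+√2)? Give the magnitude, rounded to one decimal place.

3.6%

Ratio = 1003 / 401 ≈ 2.5012.
Ideal silver ratio ≈ 2.4142. |2.5012 − 2.4142| / 2.4142 ≈ 3.60% → 3.6%.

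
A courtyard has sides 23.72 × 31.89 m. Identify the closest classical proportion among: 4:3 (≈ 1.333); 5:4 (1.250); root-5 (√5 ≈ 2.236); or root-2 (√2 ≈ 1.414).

4:3

Ratio = 31.89 / 23.72 ≈ 1.344.
Distances: 4:3 1.333 (Δ 0.011); 5:4 1.250 (Δ 0.094); root-5 2.236 (Δ 0.892); root-2 1.414 (Δ 0.070).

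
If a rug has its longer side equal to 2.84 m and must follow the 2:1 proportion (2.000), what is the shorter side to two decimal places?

2:1 = 2.00000.
Shorter side = 2.84 ÷ 2.00000 ≈ 1.4200 → 1.42 m.

1.42 m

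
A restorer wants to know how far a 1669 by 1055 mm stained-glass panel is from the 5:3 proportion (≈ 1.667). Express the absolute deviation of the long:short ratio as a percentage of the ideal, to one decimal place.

5.1%

Ratio = 1669 / 1055 ≈ 1.5820.
Ideal 5:3 ≈ 1.6667. |1.5820 − 1.6667| / 1.6667 ≈ 5.08% → 5.1%.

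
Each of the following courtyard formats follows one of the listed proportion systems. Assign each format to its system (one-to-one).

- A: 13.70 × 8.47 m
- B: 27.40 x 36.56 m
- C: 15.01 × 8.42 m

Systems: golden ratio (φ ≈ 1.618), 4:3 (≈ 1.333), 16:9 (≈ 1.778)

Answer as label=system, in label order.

A=golden ratio, B=4:3, C=16:9

A = 13.70/8.47 ≈ 1.617 → golden ratio (1.618)
B = 36.56/27.40 ≈ 1.334 → 4:3 (1.333)
C = 15.01/8.42 ≈ 1.783 → 16:9 (1.778)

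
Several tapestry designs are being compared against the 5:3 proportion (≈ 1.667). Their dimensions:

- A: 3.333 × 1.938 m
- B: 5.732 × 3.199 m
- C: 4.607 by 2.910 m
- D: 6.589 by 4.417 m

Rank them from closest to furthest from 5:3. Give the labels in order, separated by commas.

A, C, B, D

Ratios: A = 3.333 / 1.938 ≈ 1.720; B = 5.732 / 3.199 ≈ 1.792; C = 4.607 / 2.910 ≈ 1.583; D = 6.589 / 4.417 ≈ 1.492.
|Δ from 1.667|: A 0.053; B 0.125; C 0.084; D 0.175.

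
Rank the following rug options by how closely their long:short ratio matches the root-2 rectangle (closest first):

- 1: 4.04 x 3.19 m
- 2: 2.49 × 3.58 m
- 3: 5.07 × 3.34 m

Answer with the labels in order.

Ratios: 1 = 4.04 / 3.19 ≈ 1.266; 2 = 3.58 / 2.49 ≈ 1.438; 3 = 5.07 / 3.34 ≈ 1.518.
|Δ from 1.414|: 1 0.148; 2 0.024; 3 0.104.

2, 3, 1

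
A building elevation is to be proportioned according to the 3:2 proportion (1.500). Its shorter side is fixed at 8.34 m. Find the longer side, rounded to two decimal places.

12.51 m

3:2 = 1.50000.
Longer side = 8.34 × 1.50000 ≈ 12.5100 → 12.51 m.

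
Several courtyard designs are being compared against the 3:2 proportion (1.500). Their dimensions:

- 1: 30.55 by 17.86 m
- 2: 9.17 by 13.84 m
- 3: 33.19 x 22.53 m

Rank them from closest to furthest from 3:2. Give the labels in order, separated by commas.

Ratios: 1 = 30.55 / 17.86 ≈ 1.711; 2 = 13.84 / 9.17 ≈ 1.509; 3 = 33.19 / 22.53 ≈ 1.473.
|Δ from 1.500|: 1 0.211; 2 0.009; 3 0.027.

2, 3, 1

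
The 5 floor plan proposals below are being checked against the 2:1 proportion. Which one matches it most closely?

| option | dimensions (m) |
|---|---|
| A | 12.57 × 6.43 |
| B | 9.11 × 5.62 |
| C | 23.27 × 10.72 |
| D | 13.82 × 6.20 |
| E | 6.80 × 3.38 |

E

Target 2:1 ≈ 2.000.
A: 1.955 (Δ0.045)  B: 1.621 (Δ0.379)  C: 2.171 (Δ0.171)  D: 2.229 (Δ0.229)  E: 2.012 (Δ0.012)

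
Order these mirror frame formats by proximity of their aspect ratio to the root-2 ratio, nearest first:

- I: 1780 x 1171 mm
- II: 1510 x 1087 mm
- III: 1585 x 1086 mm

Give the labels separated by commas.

Ratios: I = 1780 / 1171 ≈ 1.520; II = 1510 / 1087 ≈ 1.389; III = 1585 / 1086 ≈ 1.459.
|Δ from 1.414|: I 0.106; II 0.025; III 0.045.

II, III, I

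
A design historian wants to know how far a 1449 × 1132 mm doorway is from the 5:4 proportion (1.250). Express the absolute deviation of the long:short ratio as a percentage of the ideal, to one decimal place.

2.4%

Ratio = 1449 / 1132 ≈ 1.2800.
Ideal 5:4 = 1.2500. |1.2800 − 1.2500| / 1.2500 ≈ 2.40% → 2.4%.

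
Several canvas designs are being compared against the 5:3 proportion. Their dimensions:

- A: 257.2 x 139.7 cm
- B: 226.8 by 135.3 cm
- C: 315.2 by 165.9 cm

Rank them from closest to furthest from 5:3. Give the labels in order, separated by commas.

B, A, C

A: 257.2/139.7 ≈ 1.841 → |1.841 − 1.667| = 0.174
B: 226.8/135.3 ≈ 1.676 → |1.676 − 1.667| = 0.009
C: 315.2/165.9 ≈ 1.900 → |1.900 − 1.667| = 0.233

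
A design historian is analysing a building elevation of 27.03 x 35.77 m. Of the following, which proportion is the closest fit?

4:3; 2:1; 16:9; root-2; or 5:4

Ratio = 35.77 / 27.03 ≈ 1.323.
Distances: 4:3 1.333 (Δ 0.010); 2:1 2.000 (Δ 0.677); 16:9 1.778 (Δ 0.455); root-2 1.414 (Δ 0.091); 5:4 1.250 (Δ 0.073).

4:3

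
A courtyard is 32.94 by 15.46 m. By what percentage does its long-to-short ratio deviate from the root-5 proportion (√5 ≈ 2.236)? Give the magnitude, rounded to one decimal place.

Ratio = 32.94 / 15.46 ≈ 2.1307.
Ideal root-5 ≈ 2.2361. |2.1307 − 2.2361| / 2.2361 ≈ 4.71% → 4.7%.

4.7%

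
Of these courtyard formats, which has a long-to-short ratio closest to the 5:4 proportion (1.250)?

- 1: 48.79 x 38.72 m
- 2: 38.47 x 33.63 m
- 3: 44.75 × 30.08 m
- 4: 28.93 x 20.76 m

1

Target 5:4 ≈ 1.250.
1: 1.260 (Δ0.010)  2: 1.144 (Δ0.106)  3: 1.488 (Δ0.238)  4: 1.394 (Δ0.144)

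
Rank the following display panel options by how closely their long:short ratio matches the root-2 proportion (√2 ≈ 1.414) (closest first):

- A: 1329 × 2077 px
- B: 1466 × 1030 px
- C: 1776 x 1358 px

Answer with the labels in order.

A: 2077/1329 ≈ 1.563 → |1.563 − 1.414| = 0.149
B: 1466/1030 ≈ 1.423 → |1.423 − 1.414| = 0.009
C: 1776/1358 ≈ 1.308 → |1.308 − 1.414| = 0.106

B, C, A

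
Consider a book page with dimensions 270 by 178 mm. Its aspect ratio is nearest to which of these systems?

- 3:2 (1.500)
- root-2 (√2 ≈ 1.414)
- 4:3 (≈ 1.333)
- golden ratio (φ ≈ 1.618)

3:2

Ratio = 270 / 178 ≈ 1.517.
Distances: 3:2 1.500 (Δ 0.017); root-2 1.414 (Δ 0.103); 4:3 1.333 (Δ 0.184); golden ratio 1.618 (Δ 0.101).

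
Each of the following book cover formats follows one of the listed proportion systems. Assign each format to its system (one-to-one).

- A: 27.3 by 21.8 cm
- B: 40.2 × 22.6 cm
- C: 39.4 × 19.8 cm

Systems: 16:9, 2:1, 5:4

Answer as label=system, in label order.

A = 27.3/21.8 ≈ 1.252 → 5:4 (1.250)
B = 40.2/22.6 ≈ 1.779 → 16:9 (1.778)
C = 39.4/19.8 ≈ 1.990 → 2:1 (2.000)

A=5:4, B=16:9, C=2:1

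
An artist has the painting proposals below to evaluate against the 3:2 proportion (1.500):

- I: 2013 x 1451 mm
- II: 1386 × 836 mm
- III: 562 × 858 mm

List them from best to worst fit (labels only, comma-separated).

I: 2013/1451 ≈ 1.387 → |1.387 − 1.500| = 0.113
II: 1386/836 ≈ 1.658 → |1.658 − 1.500| = 0.158
III: 858/562 ≈ 1.527 → |1.527 − 1.500| = 0.027

III, I, II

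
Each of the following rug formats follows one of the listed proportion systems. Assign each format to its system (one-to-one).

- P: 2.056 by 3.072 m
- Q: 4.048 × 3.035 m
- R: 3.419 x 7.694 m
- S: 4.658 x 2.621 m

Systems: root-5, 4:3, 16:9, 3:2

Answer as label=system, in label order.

P = 3.072/2.056 ≈ 1.494 → 3:2 (1.500)
Q = 4.048/3.035 ≈ 1.334 → 4:3 (1.333)
R = 7.694/3.419 ≈ 2.250 → root-5 (2.236)
S = 4.658/2.621 ≈ 1.777 → 16:9 (1.778)

P=3:2, Q=4:3, R=root-5, S=16:9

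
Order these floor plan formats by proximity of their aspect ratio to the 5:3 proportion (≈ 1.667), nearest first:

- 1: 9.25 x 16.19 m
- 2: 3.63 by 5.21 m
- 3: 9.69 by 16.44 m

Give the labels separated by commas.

3, 1, 2

1: 16.19/9.25 ≈ 1.750 → |1.750 − 1.667| = 0.083
2: 5.21/3.63 ≈ 1.435 → |1.435 − 1.667| = 0.232
3: 16.44/9.69 ≈ 1.697 → |1.697 − 1.667| = 0.030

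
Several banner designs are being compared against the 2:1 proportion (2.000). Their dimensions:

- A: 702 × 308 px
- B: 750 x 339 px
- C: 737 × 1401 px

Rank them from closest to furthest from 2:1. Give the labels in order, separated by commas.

C, B, A

Ratios: A = 702 / 308 ≈ 2.279; B = 750 / 339 ≈ 2.212; C = 1401 / 737 ≈ 1.901.
|Δ from 2.000|: A 0.279; B 0.212; C 0.099.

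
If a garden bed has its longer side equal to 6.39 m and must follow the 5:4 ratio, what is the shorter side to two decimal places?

5:4 = 1.25000.
Shorter side = 6.39 ÷ 1.25000 ≈ 5.1120 → 5.11 m.

5.11 m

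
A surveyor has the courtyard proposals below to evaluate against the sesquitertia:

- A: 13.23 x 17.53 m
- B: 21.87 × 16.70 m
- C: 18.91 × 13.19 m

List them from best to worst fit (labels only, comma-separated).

A: 17.53/13.23 ≈ 1.325 → |1.325 − 1.333| = 0.008
B: 21.87/16.70 ≈ 1.310 → |1.310 − 1.333| = 0.023
C: 18.91/13.19 ≈ 1.434 → |1.434 − 1.333| = 0.101

A, B, C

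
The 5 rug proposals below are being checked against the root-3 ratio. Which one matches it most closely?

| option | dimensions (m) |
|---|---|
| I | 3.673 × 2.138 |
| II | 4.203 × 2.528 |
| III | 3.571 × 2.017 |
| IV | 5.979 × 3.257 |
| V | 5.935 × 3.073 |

I

Ratios (long/short): I ≈ 1.718; II ≈ 1.663; III ≈ 1.770; IV ≈ 1.836; V ≈ 1.931.
root-3 ≈ 1.732; option I is nearest (Δ 0.014).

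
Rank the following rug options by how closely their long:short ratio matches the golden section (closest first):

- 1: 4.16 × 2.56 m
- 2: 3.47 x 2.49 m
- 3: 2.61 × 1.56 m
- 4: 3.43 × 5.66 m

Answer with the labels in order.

1: 4.16/2.56 ≈ 1.625 → |1.625 − 1.618| = 0.007
2: 3.47/2.49 ≈ 1.394 → |1.394 − 1.618| = 0.224
3: 2.61/1.56 ≈ 1.673 → |1.673 − 1.618| = 0.055
4: 5.66/3.43 ≈ 1.650 → |1.650 − 1.618| = 0.032

1, 4, 3, 2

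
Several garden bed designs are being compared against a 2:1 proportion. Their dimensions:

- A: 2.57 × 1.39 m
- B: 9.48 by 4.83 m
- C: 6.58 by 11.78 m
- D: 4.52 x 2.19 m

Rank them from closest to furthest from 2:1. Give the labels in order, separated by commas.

B, D, A, C

Ratios: A = 2.57 / 1.39 ≈ 1.849; B = 9.48 / 4.83 ≈ 1.963; C = 11.78 / 6.58 ≈ 1.790; D = 4.52 / 2.19 ≈ 2.064.
|Δ from 2.000|: A 0.151; B 0.037; C 0.210; D 0.064.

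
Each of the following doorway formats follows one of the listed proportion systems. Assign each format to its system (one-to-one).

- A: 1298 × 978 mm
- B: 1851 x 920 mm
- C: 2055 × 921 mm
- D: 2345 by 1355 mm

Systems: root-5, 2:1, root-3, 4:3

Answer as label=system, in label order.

A = 1298/978 ≈ 1.327 → 4:3 (1.333)
B = 1851/920 ≈ 2.012 → 2:1 (2.000)
C = 2055/921 ≈ 2.231 → root-5 (2.236)
D = 2345/1355 ≈ 1.731 → root-3 (1.732)

A=4:3, B=2:1, C=root-5, D=root-3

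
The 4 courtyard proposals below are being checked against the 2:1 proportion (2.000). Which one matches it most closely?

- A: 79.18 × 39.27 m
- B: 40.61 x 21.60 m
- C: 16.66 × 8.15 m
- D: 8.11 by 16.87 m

Target 2:1 ≈ 2.000.
A: 2.016 (Δ0.016)  B: 1.880 (Δ0.120)  C: 2.044 (Δ0.044)  D: 2.080 (Δ0.080)

A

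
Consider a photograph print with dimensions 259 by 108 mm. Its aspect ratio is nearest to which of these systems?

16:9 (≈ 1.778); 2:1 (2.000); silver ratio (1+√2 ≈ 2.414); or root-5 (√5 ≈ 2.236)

silver ratio

259/108 ≈ 2.398. Nearest candidates are silver ratio (2.414, off by 0.016) and root-5 (2.236, off by 0.162).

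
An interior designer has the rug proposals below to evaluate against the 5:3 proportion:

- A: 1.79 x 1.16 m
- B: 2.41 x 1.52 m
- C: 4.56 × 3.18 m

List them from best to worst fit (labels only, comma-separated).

B, A, C

Ratios: A = 1.79 / 1.16 ≈ 1.543; B = 2.41 / 1.52 ≈ 1.586; C = 4.56 / 3.18 ≈ 1.434.
|Δ from 1.667|: A 0.124; B 0.081; C 0.233.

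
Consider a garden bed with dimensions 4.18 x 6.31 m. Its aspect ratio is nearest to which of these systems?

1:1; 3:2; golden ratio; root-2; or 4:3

Ratio = 6.31 / 4.18 ≈ 1.510.
Distances: 1:1 1.000 (Δ 0.510); 3:2 1.500 (Δ 0.010); golden ratio 1.618 (Δ 0.108); root-2 1.414 (Δ 0.096); 4:3 1.333 (Δ 0.177).

3:2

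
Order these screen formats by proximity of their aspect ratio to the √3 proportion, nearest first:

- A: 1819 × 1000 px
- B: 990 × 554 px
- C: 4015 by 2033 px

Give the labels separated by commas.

B, A, C

A: 1819/1000 ≈ 1.819 → |1.819 − 1.732| = 0.087
B: 990/554 ≈ 1.787 → |1.787 − 1.732| = 0.055
C: 4015/2033 ≈ 1.975 → |1.975 − 1.732| = 0.243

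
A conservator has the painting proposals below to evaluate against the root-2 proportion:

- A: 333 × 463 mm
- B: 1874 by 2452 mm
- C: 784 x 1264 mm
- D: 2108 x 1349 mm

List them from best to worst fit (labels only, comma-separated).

A, B, D, C

A: 463/333 ≈ 1.390 → |1.390 − 1.414| = 0.024
B: 2452/1874 ≈ 1.308 → |1.308 − 1.414| = 0.106
C: 1264/784 ≈ 1.612 → |1.612 − 1.414| = 0.198
D: 2108/1349 ≈ 1.563 → |1.563 − 1.414| = 0.149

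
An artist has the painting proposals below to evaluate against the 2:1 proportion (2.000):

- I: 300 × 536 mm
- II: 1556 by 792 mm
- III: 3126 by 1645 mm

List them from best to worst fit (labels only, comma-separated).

Ratios: I = 536 / 300 ≈ 1.787; II = 1556 / 792 ≈ 1.965; III = 3126 / 1645 ≈ 1.900.
|Δ from 2.000|: I 0.213; II 0.035; III 0.100.

II, III, I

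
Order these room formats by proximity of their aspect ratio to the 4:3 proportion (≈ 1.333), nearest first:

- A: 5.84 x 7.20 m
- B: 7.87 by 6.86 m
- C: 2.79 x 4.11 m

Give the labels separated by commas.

Ratios: A = 7.20 / 5.84 ≈ 1.233; B = 7.87 / 6.86 ≈ 1.147; C = 4.11 / 2.79 ≈ 1.473.
|Δ from 1.333|: A 0.100; B 0.186; C 0.140.

A, C, B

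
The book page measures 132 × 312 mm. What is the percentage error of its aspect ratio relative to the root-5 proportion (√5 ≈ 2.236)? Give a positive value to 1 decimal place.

Ratio = 312 / 132 ≈ 2.3636.
Ideal root-5 ≈ 2.2361. |2.3636 − 2.2361| / 2.2361 ≈ 5.70% → 5.7%.

5.7%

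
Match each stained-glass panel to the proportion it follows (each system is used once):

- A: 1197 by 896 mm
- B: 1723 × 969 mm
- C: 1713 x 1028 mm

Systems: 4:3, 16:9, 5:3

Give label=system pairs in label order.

A = 1197/896 ≈ 1.336 → 4:3 (1.333)
B = 1723/969 ≈ 1.778 → 16:9 (1.778)
C = 1713/1028 ≈ 1.666 → 5:3 (1.667)

A=4:3, B=16:9, C=5:3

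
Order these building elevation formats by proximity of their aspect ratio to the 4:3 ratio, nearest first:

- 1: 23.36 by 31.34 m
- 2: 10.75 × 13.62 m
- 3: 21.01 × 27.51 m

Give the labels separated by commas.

1: 31.34/23.36 ≈ 1.342 → |1.342 − 1.333| = 0.009
2: 13.62/10.75 ≈ 1.267 → |1.267 − 1.333| = 0.066
3: 27.51/21.01 ≈ 1.309 → |1.309 − 1.333| = 0.024

1, 3, 2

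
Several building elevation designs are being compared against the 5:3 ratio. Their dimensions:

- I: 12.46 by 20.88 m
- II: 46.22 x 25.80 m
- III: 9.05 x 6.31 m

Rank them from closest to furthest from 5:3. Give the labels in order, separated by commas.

Ratios: I = 20.88 / 12.46 ≈ 1.676; II = 46.22 / 25.80 ≈ 1.791; III = 9.05 / 6.31 ≈ 1.434.
|Δ from 1.667|: I 0.009; II 0.124; III 0.233.

I, II, III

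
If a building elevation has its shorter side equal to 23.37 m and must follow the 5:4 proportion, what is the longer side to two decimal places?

29.21 m

5:4 = 1.25000.
Longer side = 23.37 × 1.25000 ≈ 29.2125 → 29.21 m.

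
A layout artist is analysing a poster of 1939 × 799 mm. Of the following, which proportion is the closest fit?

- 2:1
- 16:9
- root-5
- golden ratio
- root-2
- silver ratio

silver ratio

Ratio = 1939 / 799 ≈ 2.427.
Distances: 2:1 2.000 (Δ 0.427); 16:9 1.778 (Δ 0.649); root-5 2.236 (Δ 0.191); golden ratio 1.618 (Δ 0.809); root-2 1.414 (Δ 1.013); silver ratio 2.414 (Δ 0.013).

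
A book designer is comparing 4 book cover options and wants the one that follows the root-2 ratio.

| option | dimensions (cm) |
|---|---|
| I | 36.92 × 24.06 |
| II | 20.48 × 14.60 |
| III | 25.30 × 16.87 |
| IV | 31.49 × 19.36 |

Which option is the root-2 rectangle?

II

Ratios (long/short): I ≈ 1.534; II ≈ 1.403; III ≈ 1.500; IV ≈ 1.627.
root-2 ≈ 1.414; option II is nearest (Δ 0.011).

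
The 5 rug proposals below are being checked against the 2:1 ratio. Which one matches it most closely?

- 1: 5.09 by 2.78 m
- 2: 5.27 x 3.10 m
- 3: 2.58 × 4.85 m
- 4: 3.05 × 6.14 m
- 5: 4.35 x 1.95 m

Target 2:1 ≈ 2.000.
1: 1.831 (Δ0.169)  2: 1.700 (Δ0.300)  3: 1.880 (Δ0.120)  4: 2.013 (Δ0.013)  5: 2.231 (Δ0.231)

4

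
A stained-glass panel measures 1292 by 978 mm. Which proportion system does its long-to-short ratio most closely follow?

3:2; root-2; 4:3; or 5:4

Ratio = 1292 / 978 ≈ 1.321.
Distances: 3:2 1.500 (Δ 0.179); root-2 1.414 (Δ 0.093); 4:3 1.333 (Δ 0.012); 5:4 1.250 (Δ 0.071).

4:3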